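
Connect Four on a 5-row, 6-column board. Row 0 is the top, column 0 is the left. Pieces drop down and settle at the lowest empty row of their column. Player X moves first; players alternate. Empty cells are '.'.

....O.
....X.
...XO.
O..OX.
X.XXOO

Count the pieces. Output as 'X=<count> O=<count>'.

X=6 O=6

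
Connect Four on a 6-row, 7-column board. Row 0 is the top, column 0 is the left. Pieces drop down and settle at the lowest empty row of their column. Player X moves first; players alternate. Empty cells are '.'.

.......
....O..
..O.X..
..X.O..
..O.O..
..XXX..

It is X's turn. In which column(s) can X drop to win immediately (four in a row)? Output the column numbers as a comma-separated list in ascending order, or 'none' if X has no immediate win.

Answer: 1,5

Derivation:
col 0: drop X → no win
col 1: drop X → WIN!
col 2: drop X → no win
col 3: drop X → no win
col 4: drop X → no win
col 5: drop X → WIN!
col 6: drop X → no win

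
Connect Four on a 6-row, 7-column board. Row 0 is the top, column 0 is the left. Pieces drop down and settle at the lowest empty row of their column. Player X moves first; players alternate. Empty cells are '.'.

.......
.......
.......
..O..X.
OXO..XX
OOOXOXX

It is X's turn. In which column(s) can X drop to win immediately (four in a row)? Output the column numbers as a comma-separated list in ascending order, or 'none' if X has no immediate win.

Answer: 5

Derivation:
col 0: drop X → no win
col 1: drop X → no win
col 2: drop X → no win
col 3: drop X → no win
col 4: drop X → no win
col 5: drop X → WIN!
col 6: drop X → no win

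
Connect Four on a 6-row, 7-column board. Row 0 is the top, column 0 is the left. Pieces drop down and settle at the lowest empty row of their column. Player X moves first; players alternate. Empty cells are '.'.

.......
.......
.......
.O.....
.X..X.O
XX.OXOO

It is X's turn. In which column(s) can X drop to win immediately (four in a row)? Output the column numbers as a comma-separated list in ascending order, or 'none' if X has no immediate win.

col 0: drop X → no win
col 1: drop X → no win
col 2: drop X → no win
col 3: drop X → no win
col 4: drop X → no win
col 5: drop X → no win
col 6: drop X → no win

Answer: none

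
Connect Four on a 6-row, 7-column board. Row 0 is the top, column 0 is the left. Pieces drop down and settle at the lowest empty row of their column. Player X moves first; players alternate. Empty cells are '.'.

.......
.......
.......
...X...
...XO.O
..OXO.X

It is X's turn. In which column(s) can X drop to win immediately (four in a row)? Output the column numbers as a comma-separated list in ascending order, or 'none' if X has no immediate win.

col 0: drop X → no win
col 1: drop X → no win
col 2: drop X → no win
col 3: drop X → WIN!
col 4: drop X → no win
col 5: drop X → no win
col 6: drop X → no win

Answer: 3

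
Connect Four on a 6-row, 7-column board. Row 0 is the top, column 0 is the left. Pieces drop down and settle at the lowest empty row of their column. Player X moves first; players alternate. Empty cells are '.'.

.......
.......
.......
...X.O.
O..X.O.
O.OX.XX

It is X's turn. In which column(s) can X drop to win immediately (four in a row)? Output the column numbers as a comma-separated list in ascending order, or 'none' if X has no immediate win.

Answer: 3,4

Derivation:
col 0: drop X → no win
col 1: drop X → no win
col 2: drop X → no win
col 3: drop X → WIN!
col 4: drop X → WIN!
col 5: drop X → no win
col 6: drop X → no win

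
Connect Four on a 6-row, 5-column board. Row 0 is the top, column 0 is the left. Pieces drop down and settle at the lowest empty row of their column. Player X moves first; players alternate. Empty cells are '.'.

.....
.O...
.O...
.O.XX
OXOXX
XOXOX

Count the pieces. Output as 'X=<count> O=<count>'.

X=8 O=7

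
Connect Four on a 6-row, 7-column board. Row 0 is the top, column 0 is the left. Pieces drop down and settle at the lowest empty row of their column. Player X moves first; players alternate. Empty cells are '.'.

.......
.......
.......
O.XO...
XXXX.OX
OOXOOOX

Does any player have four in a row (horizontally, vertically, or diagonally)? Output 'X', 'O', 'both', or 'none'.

X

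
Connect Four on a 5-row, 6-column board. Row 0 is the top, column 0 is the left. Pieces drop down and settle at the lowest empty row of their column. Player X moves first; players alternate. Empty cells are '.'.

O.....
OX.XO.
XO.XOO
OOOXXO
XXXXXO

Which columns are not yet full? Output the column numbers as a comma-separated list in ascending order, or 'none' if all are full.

col 0: top cell = 'O' → FULL
col 1: top cell = '.' → open
col 2: top cell = '.' → open
col 3: top cell = '.' → open
col 4: top cell = '.' → open
col 5: top cell = '.' → open

Answer: 1,2,3,4,5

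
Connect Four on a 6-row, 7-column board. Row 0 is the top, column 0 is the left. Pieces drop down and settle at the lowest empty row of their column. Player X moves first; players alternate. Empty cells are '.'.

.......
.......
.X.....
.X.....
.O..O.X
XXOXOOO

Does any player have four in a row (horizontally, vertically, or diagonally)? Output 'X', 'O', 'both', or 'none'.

none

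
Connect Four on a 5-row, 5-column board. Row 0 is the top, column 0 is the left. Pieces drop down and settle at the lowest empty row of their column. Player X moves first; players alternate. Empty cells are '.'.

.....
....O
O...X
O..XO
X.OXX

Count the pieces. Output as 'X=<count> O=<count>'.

X=5 O=5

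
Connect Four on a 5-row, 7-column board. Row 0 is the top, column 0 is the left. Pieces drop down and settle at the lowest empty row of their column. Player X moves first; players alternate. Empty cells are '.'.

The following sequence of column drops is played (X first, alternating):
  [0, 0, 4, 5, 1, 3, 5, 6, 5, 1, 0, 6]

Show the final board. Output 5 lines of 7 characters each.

Answer: .......
.......
X....X.
OO...XO
XX.OXOO

Derivation:
Move 1: X drops in col 0, lands at row 4
Move 2: O drops in col 0, lands at row 3
Move 3: X drops in col 4, lands at row 4
Move 4: O drops in col 5, lands at row 4
Move 5: X drops in col 1, lands at row 4
Move 6: O drops in col 3, lands at row 4
Move 7: X drops in col 5, lands at row 3
Move 8: O drops in col 6, lands at row 4
Move 9: X drops in col 5, lands at row 2
Move 10: O drops in col 1, lands at row 3
Move 11: X drops in col 0, lands at row 2
Move 12: O drops in col 6, lands at row 3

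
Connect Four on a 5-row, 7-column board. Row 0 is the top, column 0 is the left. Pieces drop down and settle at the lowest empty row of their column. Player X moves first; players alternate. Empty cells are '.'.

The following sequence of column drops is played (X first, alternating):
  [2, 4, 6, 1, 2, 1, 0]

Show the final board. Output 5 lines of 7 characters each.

Move 1: X drops in col 2, lands at row 4
Move 2: O drops in col 4, lands at row 4
Move 3: X drops in col 6, lands at row 4
Move 4: O drops in col 1, lands at row 4
Move 5: X drops in col 2, lands at row 3
Move 6: O drops in col 1, lands at row 3
Move 7: X drops in col 0, lands at row 4

Answer: .......
.......
.......
.OX....
XOX.O.X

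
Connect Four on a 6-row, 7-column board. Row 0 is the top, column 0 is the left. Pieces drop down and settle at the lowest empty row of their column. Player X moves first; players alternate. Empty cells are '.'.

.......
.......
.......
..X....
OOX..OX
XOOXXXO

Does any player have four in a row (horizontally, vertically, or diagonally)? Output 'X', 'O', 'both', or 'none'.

none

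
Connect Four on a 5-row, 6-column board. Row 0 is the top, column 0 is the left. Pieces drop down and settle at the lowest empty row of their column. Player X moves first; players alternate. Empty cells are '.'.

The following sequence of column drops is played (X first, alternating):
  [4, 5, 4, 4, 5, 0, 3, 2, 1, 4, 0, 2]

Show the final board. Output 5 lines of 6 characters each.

Move 1: X drops in col 4, lands at row 4
Move 2: O drops in col 5, lands at row 4
Move 3: X drops in col 4, lands at row 3
Move 4: O drops in col 4, lands at row 2
Move 5: X drops in col 5, lands at row 3
Move 6: O drops in col 0, lands at row 4
Move 7: X drops in col 3, lands at row 4
Move 8: O drops in col 2, lands at row 4
Move 9: X drops in col 1, lands at row 4
Move 10: O drops in col 4, lands at row 1
Move 11: X drops in col 0, lands at row 3
Move 12: O drops in col 2, lands at row 3

Answer: ......
....O.
....O.
X.O.XX
OXOXXO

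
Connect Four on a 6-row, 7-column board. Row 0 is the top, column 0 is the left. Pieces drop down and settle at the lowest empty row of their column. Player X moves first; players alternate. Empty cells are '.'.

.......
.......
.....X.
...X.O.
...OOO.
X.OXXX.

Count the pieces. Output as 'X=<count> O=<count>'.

X=6 O=5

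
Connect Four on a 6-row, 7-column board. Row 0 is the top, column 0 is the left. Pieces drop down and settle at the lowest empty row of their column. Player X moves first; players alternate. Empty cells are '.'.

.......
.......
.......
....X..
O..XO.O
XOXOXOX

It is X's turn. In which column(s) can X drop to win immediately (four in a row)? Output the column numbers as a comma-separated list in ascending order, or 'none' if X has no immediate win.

Answer: none

Derivation:
col 0: drop X → no win
col 1: drop X → no win
col 2: drop X → no win
col 3: drop X → no win
col 4: drop X → no win
col 5: drop X → no win
col 6: drop X → no win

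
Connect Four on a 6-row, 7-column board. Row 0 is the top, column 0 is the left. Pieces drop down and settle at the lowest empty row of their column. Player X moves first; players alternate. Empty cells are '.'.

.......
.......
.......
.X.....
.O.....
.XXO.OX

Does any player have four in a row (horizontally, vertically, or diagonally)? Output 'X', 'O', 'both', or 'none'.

none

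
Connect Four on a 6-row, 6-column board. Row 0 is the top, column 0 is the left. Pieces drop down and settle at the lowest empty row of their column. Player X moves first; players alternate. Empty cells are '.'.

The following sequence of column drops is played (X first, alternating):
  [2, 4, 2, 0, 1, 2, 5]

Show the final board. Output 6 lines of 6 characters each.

Move 1: X drops in col 2, lands at row 5
Move 2: O drops in col 4, lands at row 5
Move 3: X drops in col 2, lands at row 4
Move 4: O drops in col 0, lands at row 5
Move 5: X drops in col 1, lands at row 5
Move 6: O drops in col 2, lands at row 3
Move 7: X drops in col 5, lands at row 5

Answer: ......
......
......
..O...
..X...
OXX.OX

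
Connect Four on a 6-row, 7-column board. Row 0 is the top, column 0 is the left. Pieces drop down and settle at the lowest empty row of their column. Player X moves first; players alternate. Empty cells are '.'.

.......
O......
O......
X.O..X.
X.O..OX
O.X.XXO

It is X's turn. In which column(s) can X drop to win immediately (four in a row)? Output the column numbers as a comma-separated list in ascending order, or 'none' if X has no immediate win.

col 0: drop X → no win
col 1: drop X → no win
col 2: drop X → no win
col 3: drop X → WIN!
col 4: drop X → no win
col 5: drop X → no win
col 6: drop X → no win

Answer: 3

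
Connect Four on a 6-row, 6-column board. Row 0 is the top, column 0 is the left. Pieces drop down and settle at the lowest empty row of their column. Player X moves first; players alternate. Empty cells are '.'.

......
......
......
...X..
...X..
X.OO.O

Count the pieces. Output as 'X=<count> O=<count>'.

X=3 O=3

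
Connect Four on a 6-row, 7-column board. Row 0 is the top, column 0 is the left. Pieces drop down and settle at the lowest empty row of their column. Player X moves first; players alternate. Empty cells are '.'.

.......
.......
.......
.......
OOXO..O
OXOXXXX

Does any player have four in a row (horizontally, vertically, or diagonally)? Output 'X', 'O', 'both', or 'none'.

X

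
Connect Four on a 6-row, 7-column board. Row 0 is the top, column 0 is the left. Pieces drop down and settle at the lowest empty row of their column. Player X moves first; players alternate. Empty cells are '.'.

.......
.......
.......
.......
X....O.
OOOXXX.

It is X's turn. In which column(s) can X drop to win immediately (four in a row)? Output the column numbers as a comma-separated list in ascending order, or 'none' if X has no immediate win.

Answer: 6

Derivation:
col 0: drop X → no win
col 1: drop X → no win
col 2: drop X → no win
col 3: drop X → no win
col 4: drop X → no win
col 5: drop X → no win
col 6: drop X → WIN!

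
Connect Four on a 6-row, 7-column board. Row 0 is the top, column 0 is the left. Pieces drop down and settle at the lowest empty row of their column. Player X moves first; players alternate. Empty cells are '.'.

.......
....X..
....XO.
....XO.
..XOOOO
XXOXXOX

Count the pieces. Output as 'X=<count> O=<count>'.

X=9 O=8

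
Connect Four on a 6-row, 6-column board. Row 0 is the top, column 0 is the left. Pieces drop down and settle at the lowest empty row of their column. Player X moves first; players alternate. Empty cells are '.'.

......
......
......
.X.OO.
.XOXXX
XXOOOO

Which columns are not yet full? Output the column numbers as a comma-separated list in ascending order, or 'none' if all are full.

Answer: 0,1,2,3,4,5

Derivation:
col 0: top cell = '.' → open
col 1: top cell = '.' → open
col 2: top cell = '.' → open
col 3: top cell = '.' → open
col 4: top cell = '.' → open
col 5: top cell = '.' → open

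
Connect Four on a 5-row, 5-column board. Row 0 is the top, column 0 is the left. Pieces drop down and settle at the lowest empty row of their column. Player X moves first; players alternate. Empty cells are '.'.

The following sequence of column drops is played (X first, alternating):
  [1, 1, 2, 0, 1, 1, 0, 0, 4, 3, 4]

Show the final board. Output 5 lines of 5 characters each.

Answer: .....
.O...
OX...
XO..X
OXXOX

Derivation:
Move 1: X drops in col 1, lands at row 4
Move 2: O drops in col 1, lands at row 3
Move 3: X drops in col 2, lands at row 4
Move 4: O drops in col 0, lands at row 4
Move 5: X drops in col 1, lands at row 2
Move 6: O drops in col 1, lands at row 1
Move 7: X drops in col 0, lands at row 3
Move 8: O drops in col 0, lands at row 2
Move 9: X drops in col 4, lands at row 4
Move 10: O drops in col 3, lands at row 4
Move 11: X drops in col 4, lands at row 3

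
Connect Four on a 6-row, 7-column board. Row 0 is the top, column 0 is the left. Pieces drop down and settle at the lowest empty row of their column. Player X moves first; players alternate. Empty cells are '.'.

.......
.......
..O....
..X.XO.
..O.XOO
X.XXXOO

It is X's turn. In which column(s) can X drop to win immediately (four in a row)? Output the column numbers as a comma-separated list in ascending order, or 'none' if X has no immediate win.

Answer: 1,4

Derivation:
col 0: drop X → no win
col 1: drop X → WIN!
col 2: drop X → no win
col 3: drop X → no win
col 4: drop X → WIN!
col 5: drop X → no win
col 6: drop X → no win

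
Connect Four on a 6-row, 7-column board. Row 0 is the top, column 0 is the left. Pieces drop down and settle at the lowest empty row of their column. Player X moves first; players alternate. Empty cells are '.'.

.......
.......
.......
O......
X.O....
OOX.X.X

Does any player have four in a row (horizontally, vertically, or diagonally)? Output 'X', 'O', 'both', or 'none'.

none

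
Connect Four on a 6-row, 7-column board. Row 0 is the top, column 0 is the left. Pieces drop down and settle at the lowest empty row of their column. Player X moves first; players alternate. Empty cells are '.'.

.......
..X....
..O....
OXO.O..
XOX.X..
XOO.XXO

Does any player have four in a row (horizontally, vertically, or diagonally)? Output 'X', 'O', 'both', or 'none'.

none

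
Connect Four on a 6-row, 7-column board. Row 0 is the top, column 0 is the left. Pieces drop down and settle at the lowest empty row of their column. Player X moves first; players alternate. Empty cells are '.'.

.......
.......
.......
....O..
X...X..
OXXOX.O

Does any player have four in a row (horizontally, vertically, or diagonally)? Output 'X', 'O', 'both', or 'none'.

none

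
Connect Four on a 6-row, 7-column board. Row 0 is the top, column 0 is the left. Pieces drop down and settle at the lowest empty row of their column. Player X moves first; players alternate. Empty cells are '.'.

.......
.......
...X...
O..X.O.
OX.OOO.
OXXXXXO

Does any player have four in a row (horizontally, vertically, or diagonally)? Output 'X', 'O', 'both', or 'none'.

X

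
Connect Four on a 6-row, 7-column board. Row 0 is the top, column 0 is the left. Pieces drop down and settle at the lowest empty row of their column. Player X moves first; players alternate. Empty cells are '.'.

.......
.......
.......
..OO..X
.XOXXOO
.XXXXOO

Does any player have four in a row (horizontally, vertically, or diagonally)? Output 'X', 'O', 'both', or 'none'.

X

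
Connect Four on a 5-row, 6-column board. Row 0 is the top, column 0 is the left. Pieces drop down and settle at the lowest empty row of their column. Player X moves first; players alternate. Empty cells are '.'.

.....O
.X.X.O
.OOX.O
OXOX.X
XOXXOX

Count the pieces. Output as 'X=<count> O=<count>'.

X=10 O=9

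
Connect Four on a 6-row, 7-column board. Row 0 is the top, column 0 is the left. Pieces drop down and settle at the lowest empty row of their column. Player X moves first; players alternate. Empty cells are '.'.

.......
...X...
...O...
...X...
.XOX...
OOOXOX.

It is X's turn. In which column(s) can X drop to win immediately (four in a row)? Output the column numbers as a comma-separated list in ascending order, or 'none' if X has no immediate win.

Answer: none

Derivation:
col 0: drop X → no win
col 1: drop X → no win
col 2: drop X → no win
col 3: drop X → no win
col 4: drop X → no win
col 5: drop X → no win
col 6: drop X → no win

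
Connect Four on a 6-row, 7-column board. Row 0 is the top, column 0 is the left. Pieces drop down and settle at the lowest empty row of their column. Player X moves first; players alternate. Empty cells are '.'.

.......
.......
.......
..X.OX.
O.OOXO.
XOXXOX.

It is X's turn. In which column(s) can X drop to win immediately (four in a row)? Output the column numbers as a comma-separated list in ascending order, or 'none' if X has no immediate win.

col 0: drop X → no win
col 1: drop X → no win
col 2: drop X → no win
col 3: drop X → no win
col 4: drop X → no win
col 5: drop X → no win
col 6: drop X → no win

Answer: none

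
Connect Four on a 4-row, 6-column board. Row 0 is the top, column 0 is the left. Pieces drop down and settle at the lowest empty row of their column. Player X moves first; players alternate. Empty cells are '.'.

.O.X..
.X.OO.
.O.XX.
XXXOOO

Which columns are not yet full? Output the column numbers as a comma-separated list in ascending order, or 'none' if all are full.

col 0: top cell = '.' → open
col 1: top cell = 'O' → FULL
col 2: top cell = '.' → open
col 3: top cell = 'X' → FULL
col 4: top cell = '.' → open
col 5: top cell = '.' → open

Answer: 0,2,4,5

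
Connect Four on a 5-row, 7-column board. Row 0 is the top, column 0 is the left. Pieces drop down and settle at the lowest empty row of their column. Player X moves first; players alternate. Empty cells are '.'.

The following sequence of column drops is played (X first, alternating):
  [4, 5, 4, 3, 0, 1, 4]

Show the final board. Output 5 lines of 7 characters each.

Answer: .......
.......
....X..
....X..
XO.OXO.

Derivation:
Move 1: X drops in col 4, lands at row 4
Move 2: O drops in col 5, lands at row 4
Move 3: X drops in col 4, lands at row 3
Move 4: O drops in col 3, lands at row 4
Move 5: X drops in col 0, lands at row 4
Move 6: O drops in col 1, lands at row 4
Move 7: X drops in col 4, lands at row 2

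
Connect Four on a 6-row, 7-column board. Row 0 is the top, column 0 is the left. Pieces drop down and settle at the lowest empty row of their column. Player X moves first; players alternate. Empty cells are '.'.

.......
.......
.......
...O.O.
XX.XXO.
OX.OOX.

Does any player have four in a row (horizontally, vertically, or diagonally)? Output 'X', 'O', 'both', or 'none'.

none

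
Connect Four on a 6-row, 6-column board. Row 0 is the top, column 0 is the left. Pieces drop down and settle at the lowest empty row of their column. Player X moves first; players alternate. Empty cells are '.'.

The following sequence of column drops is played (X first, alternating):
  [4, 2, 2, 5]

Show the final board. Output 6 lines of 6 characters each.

Move 1: X drops in col 4, lands at row 5
Move 2: O drops in col 2, lands at row 5
Move 3: X drops in col 2, lands at row 4
Move 4: O drops in col 5, lands at row 5

Answer: ......
......
......
......
..X...
..O.XO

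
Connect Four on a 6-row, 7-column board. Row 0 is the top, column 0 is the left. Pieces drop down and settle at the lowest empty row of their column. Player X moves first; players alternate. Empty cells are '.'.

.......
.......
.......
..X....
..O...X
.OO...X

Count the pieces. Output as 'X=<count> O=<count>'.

X=3 O=3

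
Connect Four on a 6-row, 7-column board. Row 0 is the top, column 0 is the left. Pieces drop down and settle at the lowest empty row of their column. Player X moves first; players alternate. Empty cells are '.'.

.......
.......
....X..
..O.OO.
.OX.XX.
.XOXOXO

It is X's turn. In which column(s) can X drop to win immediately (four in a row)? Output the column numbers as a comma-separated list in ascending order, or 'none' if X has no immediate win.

col 0: drop X → no win
col 1: drop X → no win
col 2: drop X → no win
col 3: drop X → WIN!
col 4: drop X → no win
col 5: drop X → no win
col 6: drop X → no win

Answer: 3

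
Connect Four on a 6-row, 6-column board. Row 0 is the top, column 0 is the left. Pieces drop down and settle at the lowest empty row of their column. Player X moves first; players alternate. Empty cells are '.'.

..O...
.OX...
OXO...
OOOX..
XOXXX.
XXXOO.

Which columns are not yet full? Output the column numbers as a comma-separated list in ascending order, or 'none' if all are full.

col 0: top cell = '.' → open
col 1: top cell = '.' → open
col 2: top cell = 'O' → FULL
col 3: top cell = '.' → open
col 4: top cell = '.' → open
col 5: top cell = '.' → open

Answer: 0,1,3,4,5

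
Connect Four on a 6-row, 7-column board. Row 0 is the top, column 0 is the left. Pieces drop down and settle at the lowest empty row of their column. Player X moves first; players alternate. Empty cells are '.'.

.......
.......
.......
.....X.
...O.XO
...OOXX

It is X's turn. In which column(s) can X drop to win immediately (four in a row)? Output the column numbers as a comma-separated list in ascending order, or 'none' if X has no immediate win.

col 0: drop X → no win
col 1: drop X → no win
col 2: drop X → no win
col 3: drop X → no win
col 4: drop X → no win
col 5: drop X → WIN!
col 6: drop X → no win

Answer: 5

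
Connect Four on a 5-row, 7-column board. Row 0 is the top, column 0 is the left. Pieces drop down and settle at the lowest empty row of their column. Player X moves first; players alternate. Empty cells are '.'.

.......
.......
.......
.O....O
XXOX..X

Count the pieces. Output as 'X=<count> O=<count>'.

X=4 O=3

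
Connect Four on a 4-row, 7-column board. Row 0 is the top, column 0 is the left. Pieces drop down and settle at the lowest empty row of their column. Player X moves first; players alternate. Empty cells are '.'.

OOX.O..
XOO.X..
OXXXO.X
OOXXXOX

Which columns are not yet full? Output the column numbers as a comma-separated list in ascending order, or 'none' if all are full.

col 0: top cell = 'O' → FULL
col 1: top cell = 'O' → FULL
col 2: top cell = 'X' → FULL
col 3: top cell = '.' → open
col 4: top cell = 'O' → FULL
col 5: top cell = '.' → open
col 6: top cell = '.' → open

Answer: 3,5,6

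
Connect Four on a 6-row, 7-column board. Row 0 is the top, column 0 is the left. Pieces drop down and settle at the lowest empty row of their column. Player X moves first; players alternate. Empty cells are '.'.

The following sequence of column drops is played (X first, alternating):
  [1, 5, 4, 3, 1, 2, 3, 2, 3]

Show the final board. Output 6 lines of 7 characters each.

Move 1: X drops in col 1, lands at row 5
Move 2: O drops in col 5, lands at row 5
Move 3: X drops in col 4, lands at row 5
Move 4: O drops in col 3, lands at row 5
Move 5: X drops in col 1, lands at row 4
Move 6: O drops in col 2, lands at row 5
Move 7: X drops in col 3, lands at row 4
Move 8: O drops in col 2, lands at row 4
Move 9: X drops in col 3, lands at row 3

Answer: .......
.......
.......
...X...
.XOX...
.XOOXO.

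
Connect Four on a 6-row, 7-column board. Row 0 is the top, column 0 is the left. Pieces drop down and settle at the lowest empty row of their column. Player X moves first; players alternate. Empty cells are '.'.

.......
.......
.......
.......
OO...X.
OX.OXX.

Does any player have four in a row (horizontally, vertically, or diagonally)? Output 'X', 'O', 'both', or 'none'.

none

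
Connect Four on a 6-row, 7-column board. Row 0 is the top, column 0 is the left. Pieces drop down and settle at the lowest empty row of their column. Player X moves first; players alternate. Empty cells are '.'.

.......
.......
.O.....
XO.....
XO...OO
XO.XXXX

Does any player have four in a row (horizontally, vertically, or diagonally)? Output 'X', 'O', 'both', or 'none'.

both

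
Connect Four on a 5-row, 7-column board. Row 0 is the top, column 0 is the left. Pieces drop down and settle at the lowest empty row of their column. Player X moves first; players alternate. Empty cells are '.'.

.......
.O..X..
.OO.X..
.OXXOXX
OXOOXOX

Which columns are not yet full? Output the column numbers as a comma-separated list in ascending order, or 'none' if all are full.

col 0: top cell = '.' → open
col 1: top cell = '.' → open
col 2: top cell = '.' → open
col 3: top cell = '.' → open
col 4: top cell = '.' → open
col 5: top cell = '.' → open
col 6: top cell = '.' → open

Answer: 0,1,2,3,4,5,6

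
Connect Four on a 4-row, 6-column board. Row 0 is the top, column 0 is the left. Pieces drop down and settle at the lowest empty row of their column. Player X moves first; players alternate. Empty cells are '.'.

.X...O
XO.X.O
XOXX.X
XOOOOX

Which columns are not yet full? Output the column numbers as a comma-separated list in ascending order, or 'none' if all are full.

Answer: 0,2,3,4

Derivation:
col 0: top cell = '.' → open
col 1: top cell = 'X' → FULL
col 2: top cell = '.' → open
col 3: top cell = '.' → open
col 4: top cell = '.' → open
col 5: top cell = 'O' → FULL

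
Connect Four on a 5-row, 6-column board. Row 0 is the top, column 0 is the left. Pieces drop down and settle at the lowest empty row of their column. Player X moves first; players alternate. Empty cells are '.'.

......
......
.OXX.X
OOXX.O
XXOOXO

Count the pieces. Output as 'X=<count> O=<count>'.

X=8 O=7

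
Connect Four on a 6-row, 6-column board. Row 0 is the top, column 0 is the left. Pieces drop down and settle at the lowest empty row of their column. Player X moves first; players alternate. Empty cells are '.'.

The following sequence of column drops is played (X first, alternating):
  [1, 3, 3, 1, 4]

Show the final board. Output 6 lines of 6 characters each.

Answer: ......
......
......
......
.O.X..
.X.OX.

Derivation:
Move 1: X drops in col 1, lands at row 5
Move 2: O drops in col 3, lands at row 5
Move 3: X drops in col 3, lands at row 4
Move 4: O drops in col 1, lands at row 4
Move 5: X drops in col 4, lands at row 5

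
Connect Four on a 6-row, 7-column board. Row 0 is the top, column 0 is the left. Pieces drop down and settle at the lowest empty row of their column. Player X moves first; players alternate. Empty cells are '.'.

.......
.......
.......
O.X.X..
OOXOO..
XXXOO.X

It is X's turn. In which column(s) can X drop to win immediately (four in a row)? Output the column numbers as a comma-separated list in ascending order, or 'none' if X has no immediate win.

col 0: drop X → no win
col 1: drop X → no win
col 2: drop X → WIN!
col 3: drop X → no win
col 4: drop X → no win
col 5: drop X → no win
col 6: drop X → no win

Answer: 2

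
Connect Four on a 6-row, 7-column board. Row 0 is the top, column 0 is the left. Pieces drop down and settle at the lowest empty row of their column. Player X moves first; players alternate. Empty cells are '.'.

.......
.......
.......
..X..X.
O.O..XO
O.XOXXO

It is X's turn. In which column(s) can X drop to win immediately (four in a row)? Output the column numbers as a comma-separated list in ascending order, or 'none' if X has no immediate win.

Answer: 5

Derivation:
col 0: drop X → no win
col 1: drop X → no win
col 2: drop X → no win
col 3: drop X → no win
col 4: drop X → no win
col 5: drop X → WIN!
col 6: drop X → no win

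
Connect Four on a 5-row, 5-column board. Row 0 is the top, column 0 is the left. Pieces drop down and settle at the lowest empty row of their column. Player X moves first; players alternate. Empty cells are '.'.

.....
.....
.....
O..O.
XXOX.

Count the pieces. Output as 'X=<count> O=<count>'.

X=3 O=3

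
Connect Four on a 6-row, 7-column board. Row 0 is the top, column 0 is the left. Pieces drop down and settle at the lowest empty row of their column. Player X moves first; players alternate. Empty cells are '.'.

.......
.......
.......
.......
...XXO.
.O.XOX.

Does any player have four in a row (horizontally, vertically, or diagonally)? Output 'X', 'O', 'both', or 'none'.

none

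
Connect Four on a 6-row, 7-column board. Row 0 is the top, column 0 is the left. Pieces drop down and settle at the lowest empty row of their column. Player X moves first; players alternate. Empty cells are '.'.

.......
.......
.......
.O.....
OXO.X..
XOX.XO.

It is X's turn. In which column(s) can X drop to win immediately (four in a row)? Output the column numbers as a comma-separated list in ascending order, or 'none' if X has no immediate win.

col 0: drop X → no win
col 1: drop X → no win
col 2: drop X → no win
col 3: drop X → no win
col 4: drop X → no win
col 5: drop X → no win
col 6: drop X → no win

Answer: none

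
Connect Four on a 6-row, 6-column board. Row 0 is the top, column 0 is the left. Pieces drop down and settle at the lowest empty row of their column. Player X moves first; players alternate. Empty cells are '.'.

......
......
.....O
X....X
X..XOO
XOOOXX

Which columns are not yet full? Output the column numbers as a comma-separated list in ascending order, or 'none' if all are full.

Answer: 0,1,2,3,4,5

Derivation:
col 0: top cell = '.' → open
col 1: top cell = '.' → open
col 2: top cell = '.' → open
col 3: top cell = '.' → open
col 4: top cell = '.' → open
col 5: top cell = '.' → open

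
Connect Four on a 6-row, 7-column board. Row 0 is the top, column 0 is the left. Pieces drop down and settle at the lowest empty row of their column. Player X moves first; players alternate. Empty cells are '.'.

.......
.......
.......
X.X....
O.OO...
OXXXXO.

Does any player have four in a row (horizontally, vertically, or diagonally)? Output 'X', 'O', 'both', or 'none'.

X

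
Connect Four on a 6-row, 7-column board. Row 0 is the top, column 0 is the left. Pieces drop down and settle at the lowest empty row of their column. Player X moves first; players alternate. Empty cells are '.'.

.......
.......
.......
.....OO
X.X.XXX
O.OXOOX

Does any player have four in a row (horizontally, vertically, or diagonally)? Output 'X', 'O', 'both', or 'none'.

none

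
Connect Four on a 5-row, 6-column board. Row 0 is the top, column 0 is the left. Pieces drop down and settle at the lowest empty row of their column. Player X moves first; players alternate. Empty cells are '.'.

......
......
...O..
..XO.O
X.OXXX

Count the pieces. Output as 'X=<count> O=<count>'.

X=5 O=4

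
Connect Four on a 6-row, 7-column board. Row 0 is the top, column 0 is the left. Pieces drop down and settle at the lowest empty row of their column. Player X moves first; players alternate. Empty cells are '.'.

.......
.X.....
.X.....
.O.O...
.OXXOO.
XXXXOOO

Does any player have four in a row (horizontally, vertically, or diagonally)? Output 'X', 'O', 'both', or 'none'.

X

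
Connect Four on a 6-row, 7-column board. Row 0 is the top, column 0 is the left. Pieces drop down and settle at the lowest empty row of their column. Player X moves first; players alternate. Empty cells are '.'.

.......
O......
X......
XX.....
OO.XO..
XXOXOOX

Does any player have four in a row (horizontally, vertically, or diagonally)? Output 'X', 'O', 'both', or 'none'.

none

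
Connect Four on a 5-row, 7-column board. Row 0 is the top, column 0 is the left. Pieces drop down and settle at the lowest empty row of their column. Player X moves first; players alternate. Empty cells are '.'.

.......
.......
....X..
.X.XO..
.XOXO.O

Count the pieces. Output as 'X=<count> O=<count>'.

X=5 O=4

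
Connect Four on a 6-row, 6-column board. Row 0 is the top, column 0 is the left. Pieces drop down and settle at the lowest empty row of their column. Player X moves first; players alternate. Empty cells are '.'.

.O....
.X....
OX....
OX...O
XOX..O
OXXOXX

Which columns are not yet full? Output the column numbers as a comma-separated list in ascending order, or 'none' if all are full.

Answer: 0,2,3,4,5

Derivation:
col 0: top cell = '.' → open
col 1: top cell = 'O' → FULL
col 2: top cell = '.' → open
col 3: top cell = '.' → open
col 4: top cell = '.' → open
col 5: top cell = '.' → open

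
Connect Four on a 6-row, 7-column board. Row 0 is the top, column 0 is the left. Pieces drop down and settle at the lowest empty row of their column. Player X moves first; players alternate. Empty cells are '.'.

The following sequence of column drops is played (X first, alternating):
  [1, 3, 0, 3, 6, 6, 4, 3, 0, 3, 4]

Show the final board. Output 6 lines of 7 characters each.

Answer: .......
.......
...O...
...O...
X..OX.O
XX.OX.X

Derivation:
Move 1: X drops in col 1, lands at row 5
Move 2: O drops in col 3, lands at row 5
Move 3: X drops in col 0, lands at row 5
Move 4: O drops in col 3, lands at row 4
Move 5: X drops in col 6, lands at row 5
Move 6: O drops in col 6, lands at row 4
Move 7: X drops in col 4, lands at row 5
Move 8: O drops in col 3, lands at row 3
Move 9: X drops in col 0, lands at row 4
Move 10: O drops in col 3, lands at row 2
Move 11: X drops in col 4, lands at row 4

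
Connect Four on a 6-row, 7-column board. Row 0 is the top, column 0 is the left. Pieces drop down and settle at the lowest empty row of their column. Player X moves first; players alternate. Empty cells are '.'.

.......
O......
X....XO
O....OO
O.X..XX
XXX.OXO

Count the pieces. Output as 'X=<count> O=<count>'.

X=9 O=8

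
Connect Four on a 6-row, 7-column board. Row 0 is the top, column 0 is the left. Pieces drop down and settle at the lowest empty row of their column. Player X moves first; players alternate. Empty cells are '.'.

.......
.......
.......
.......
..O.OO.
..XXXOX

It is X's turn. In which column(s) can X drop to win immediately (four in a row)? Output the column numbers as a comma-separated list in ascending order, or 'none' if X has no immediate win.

col 0: drop X → no win
col 1: drop X → WIN!
col 2: drop X → no win
col 3: drop X → no win
col 4: drop X → no win
col 5: drop X → no win
col 6: drop X → no win

Answer: 1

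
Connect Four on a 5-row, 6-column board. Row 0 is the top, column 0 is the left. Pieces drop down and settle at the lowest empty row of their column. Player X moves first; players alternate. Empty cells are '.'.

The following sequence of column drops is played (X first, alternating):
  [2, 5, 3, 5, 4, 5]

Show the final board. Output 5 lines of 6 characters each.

Answer: ......
......
.....O
.....O
..XXXO

Derivation:
Move 1: X drops in col 2, lands at row 4
Move 2: O drops in col 5, lands at row 4
Move 3: X drops in col 3, lands at row 4
Move 4: O drops in col 5, lands at row 3
Move 5: X drops in col 4, lands at row 4
Move 6: O drops in col 5, lands at row 2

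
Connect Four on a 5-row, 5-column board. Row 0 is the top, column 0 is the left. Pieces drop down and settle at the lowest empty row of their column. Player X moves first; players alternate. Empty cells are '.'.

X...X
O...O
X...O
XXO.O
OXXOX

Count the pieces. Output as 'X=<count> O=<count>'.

X=8 O=7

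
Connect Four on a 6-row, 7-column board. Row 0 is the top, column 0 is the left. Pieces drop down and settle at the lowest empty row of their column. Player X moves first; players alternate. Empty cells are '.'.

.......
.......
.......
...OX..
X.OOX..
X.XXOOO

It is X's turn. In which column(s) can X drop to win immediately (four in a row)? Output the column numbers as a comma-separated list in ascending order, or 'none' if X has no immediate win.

col 0: drop X → no win
col 1: drop X → WIN!
col 2: drop X → no win
col 3: drop X → no win
col 4: drop X → no win
col 5: drop X → no win
col 6: drop X → no win

Answer: 1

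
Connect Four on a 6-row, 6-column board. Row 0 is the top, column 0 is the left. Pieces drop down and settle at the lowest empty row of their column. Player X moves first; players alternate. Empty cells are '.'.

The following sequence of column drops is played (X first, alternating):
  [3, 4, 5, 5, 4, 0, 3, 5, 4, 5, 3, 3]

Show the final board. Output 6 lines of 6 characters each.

Move 1: X drops in col 3, lands at row 5
Move 2: O drops in col 4, lands at row 5
Move 3: X drops in col 5, lands at row 5
Move 4: O drops in col 5, lands at row 4
Move 5: X drops in col 4, lands at row 4
Move 6: O drops in col 0, lands at row 5
Move 7: X drops in col 3, lands at row 4
Move 8: O drops in col 5, lands at row 3
Move 9: X drops in col 4, lands at row 3
Move 10: O drops in col 5, lands at row 2
Move 11: X drops in col 3, lands at row 3
Move 12: O drops in col 3, lands at row 2

Answer: ......
......
...O.O
...XXO
...XXO
O..XOX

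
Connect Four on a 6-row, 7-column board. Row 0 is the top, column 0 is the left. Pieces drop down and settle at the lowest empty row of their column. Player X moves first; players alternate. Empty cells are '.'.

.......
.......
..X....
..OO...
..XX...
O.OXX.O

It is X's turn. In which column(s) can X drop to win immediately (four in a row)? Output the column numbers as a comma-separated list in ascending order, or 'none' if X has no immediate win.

Answer: none

Derivation:
col 0: drop X → no win
col 1: drop X → no win
col 2: drop X → no win
col 3: drop X → no win
col 4: drop X → no win
col 5: drop X → no win
col 6: drop X → no win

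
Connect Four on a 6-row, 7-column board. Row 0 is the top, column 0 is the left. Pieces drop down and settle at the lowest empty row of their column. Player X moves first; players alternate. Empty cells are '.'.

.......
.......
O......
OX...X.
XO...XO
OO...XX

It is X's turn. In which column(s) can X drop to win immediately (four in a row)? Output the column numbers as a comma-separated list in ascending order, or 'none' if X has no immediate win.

col 0: drop X → no win
col 1: drop X → no win
col 2: drop X → no win
col 3: drop X → no win
col 4: drop X → no win
col 5: drop X → WIN!
col 6: drop X → no win

Answer: 5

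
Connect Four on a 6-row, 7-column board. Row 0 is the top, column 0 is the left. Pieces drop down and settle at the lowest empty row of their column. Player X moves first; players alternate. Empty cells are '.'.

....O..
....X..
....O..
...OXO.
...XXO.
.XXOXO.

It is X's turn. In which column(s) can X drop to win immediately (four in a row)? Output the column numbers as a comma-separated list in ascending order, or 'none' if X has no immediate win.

col 0: drop X → no win
col 1: drop X → no win
col 2: drop X → no win
col 3: drop X → no win
col 5: drop X → WIN!
col 6: drop X → no win

Answer: 5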